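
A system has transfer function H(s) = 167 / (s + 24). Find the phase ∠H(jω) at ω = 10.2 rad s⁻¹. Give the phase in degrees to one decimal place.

-23.0°

∠(j10.2 + 24) = arctan(10.2/24) = 23.03°
∠H(j10.2) = −23.03° = -23.03°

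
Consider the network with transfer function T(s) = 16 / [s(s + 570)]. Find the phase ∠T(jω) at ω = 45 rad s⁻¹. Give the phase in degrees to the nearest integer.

-95°

∠(j45 + 570) = arctan(45/570) = 4.51°
∠(j45) = 90.00°
∠T(j45) = − (4.51° + 90.00°) = -94.51°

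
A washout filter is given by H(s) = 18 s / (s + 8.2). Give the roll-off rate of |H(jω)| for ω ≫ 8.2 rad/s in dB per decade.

With 1 zero and 1 pole, the high-frequency asymptotic slope is 20 × (1 − 1) = 0 dB/decade.

0 dB/decade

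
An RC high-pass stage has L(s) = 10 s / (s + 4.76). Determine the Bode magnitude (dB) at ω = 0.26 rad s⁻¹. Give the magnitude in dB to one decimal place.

-5.3 dB

|j0.26| = 0.26
|j0.26 + 4.76| = √(0.26² + 4.76²) = 4.767
|L(j0.26)| = 10 × 0.26 / 4.767 = 0.54541
20 log₁₀(0.54541) = -5.27 dB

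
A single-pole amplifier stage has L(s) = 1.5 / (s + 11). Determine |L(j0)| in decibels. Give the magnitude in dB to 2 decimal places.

L(0) = 1.5 / 11 = 0.13636
20 log₁₀(0.13636) = -17.306 dB

-17.31 dB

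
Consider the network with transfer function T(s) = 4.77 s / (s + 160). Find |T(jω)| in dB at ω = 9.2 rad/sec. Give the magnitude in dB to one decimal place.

|j9.2| = 9.2
|j9.2 + 160| = √(9.2² + 160²) = 160.3
|T(j9.2)| = 4.77 × 9.2 / 160.3 = 0.27382
20 log₁₀(0.27382) = -11.25 dB

-11.3 dB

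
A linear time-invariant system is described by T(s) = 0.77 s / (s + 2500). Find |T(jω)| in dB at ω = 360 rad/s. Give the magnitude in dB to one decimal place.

|j360| = 360
|j360 + 2500| = √(360² + 2500²) = 2526
|T(j360)| = 0.77 × 360 / 2526 = 0.10975
20 log₁₀(0.10975) = -19.19 dB

-19.2 dB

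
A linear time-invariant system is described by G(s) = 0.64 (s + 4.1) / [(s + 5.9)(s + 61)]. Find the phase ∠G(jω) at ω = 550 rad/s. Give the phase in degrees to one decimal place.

∠(j550 + 4.1) = arctan(550/4.1) = 89.57°
∠(j550 + 5.9) = arctan(550/5.9) = 89.39°
∠(j550 + 61) = arctan(550/61) = 83.67°
∠G(j550) = 89.57° − (89.39° + 83.67°) = -83.48°

-83.5°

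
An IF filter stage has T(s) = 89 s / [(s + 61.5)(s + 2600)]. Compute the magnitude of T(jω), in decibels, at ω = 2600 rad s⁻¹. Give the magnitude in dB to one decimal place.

|j2600| = 2600
|j2600 + 61.5| = √(2600² + 61.5²) = 2601
|j2600 + 2600| = √(2600² + 2600²) = 3677
|T(j2600)| = 89 × 2600 / (2601 × 3677) = 0.024198
20 log₁₀(0.024198) = -32.32 dB

-32.3 dB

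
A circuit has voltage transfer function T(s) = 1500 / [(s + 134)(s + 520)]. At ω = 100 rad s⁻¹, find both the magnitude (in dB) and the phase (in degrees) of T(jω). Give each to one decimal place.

|j100 + 134| = √(100² + 134²) = 167.2
|j100 + 520| = √(100² + 520²) = 529.5
|T(j100)| = 1500 / (167.2 × 529.5) = 0.016942
20 log₁₀(0.016942) = -35.42 dB
∠(j100 + 134) = arctan(100/134) = 36.73°
∠(j100 + 520) = arctan(100/520) = 10.89°
∠T(j100) = − (36.73° + 10.89°) = -47.62°

|T| = -35.4 dB, ∠T = -47.6 deg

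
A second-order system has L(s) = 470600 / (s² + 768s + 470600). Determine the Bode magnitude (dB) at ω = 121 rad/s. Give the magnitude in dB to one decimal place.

0.1 dB

|(j121)² + 768(j121) + 470600| = |4.5596e+05 + j92928| = 4.653e+05
|L(j121)| = 470600 / 4.653e+05 = 1.0113
20 log₁₀(1.0113) = 0.10 dB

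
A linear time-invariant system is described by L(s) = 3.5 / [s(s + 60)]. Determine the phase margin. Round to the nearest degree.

90 deg

Gain crossover: |L(jω)| = 1 at ω ≈ 0.0583 rad s⁻¹.
∠L(j0.0583) = −90° − arctan(0.0583/60) ≈ -90.06°
PM = 180° + (-90.06°) = 89.94°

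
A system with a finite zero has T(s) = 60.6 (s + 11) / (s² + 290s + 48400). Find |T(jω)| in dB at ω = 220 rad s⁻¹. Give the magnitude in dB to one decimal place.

-13.6 dB

|j220 + 11| = √(220² + 11²) = 220.3
|(j220)² + 290(j220) + 48400| = |0 + j63800| = 6.38e+04
|T(j220)| = 60.6 × 220.3 / 6.38e+04 = 0.20923
20 log₁₀(0.20923) = -13.59 dB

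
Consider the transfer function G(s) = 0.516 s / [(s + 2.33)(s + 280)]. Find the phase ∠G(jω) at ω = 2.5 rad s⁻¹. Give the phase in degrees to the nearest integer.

∠(j2.5) = 90.00°
∠(j2.5 + 2.33) = arctan(2.5/2.33) = 47.02°
∠(j2.5 + 280) = arctan(2.5/280) = 0.51°
∠G(j2.5) = 90.00° − (47.02° + 0.51°) = 42.47°

42°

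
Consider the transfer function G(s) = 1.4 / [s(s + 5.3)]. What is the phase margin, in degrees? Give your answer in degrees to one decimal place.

87.2°

Gain crossover: |G(jω)| = 1 at ω ≈ 0.264 rad/s.
∠G(j0.264) = −90° − arctan(0.264/5.3) ≈ -92.85°
PM = 180° + (-92.85°) = 87.15°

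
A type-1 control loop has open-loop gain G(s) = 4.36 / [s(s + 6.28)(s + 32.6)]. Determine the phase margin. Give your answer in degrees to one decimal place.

Gain crossover: |G(jω)| = 1 at ω ≈ 0.0213 rad/s.
∠G(j0.0213) = −90° − arctan(0.0213/6.28) − arctan(0.0213/32.6) ≈ -90.23°
PM = 180° + (-90.23°) = 89.77°

89.8°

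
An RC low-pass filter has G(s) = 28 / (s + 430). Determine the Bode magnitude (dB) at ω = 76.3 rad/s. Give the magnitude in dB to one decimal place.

|j76.3 + 430| = √(76.3² + 430²) = 436.7
|G(j76.3)| = 28 / 436.7 = 0.064115
20 log₁₀(0.064115) = -23.86 dB

-23.9 dB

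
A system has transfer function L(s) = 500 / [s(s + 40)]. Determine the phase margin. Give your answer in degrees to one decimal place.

Gain crossover: |L(jω)| = 1 at ω ≈ 12 rad/s.
∠L(j12) = −90° − arctan(12/40) ≈ -106.67°
PM = 180° + (-106.67°) = 73.33°

73.3°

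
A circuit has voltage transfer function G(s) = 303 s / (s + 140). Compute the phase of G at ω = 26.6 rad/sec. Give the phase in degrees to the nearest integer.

79°

∠(j26.6) = 90.00°
∠(j26.6 + 140) = arctan(26.6/140) = 10.76°
∠G(j26.6) = 90.00° − 10.76° = 79.24°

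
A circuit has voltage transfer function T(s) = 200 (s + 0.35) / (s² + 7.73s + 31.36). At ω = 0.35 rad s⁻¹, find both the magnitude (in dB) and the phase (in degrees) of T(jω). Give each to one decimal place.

|j0.35 + 0.35| = √(0.35² + 0.35²) = 0.495
|(j0.35)² + 7.73(j0.35) + 31.36| = |31.238 + j2.7055| = 31.35
|T(j0.35)| = 200 × 0.495 / 31.35 = 3.1573
20 log₁₀(3.1573) = 9.99 dB
∠(j0.35 + 0.35) = arctan(0.35/0.35) = 45.00°
∠[(j0.35)² + 7.73(j0.35) + 31.36] = ∠[31.238 + j2.7055] = 4.95°
∠T(j0.35) = 45.00° − 4.95° = 40.05°

|T| = 10.0 dB, ∠T = 40.0°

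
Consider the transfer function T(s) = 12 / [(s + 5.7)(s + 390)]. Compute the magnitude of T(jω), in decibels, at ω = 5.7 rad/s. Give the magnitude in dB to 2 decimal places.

-48.37 dB

|j5.7 + 5.7| = √(5.7² + 5.7²) = 8.061
|j5.7 + 390| = √(5.7² + 390²) = 390
|T(j5.7)| = 12 / (8.061 × 390) = 0.0038166
20 log₁₀(0.0038166) = -48.366 dB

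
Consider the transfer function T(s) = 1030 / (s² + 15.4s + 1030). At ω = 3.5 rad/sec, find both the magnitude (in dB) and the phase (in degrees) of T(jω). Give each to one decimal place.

|T| = 0.1 dB, ∠T = -3.0°

|(j3.5)² + 15.4(j3.5) + 1030| = |1017.8 + j53.9| = 1019
|T(j3.5)| = 1030 / 1019 = 1.0106
20 log₁₀(1.0106) = 0.09 dB
∠[(j3.5)² + 15.4(j3.5) + 1030] = ∠[1017.8 + j53.9] = 3.03°
∠T(j3.5) = −3.03° = -3.03°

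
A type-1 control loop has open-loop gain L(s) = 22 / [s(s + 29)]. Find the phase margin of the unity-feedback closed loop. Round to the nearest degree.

Gain crossover: |L(jω)| = 1 at ω ≈ 0.758 rad/sec.
∠L(j0.758) = −90° − arctan(0.758/29) ≈ -91.50°
PM = 180° + (-91.50°) = 88.50°

89°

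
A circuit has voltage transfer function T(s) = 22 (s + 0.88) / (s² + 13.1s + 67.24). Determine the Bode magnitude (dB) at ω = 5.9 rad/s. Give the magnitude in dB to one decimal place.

|j5.9 + 0.88| = √(5.9² + 0.88²) = 5.965
|(j5.9)² + 13.1(j5.9) + 67.24| = |32.43 + j77.29| = 83.82
|T(j5.9)| = 22 × 5.965 / 83.82 = 1.5657
20 log₁₀(1.5657) = 3.89 dB

3.9 dB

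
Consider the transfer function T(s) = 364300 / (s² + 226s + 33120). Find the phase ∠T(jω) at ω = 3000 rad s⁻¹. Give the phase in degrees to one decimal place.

-175.7°

∠[(j3000)² + 226(j3000) + 33120] = ∠[-8.9669e+06 + j6.78e+05] = 175.68°
∠T(j3000) = −175.68° = -175.68°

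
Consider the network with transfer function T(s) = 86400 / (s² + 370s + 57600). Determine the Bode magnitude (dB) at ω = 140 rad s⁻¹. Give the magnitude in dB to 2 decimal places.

2.57 dB

|(j140)² + 370(j140) + 57600| = |38000 + j51800| = 6.424e+04
|T(j140)| = 86400 / 6.424e+04 = 1.3449
20 log₁₀(1.3449) = 2.574 dB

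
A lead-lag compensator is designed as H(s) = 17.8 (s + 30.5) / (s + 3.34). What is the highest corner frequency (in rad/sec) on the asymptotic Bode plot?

30.5 rad/sec

Break frequencies occur at each pole and zero magnitude: 3.34 rad/sec, 30.5 rad/sec.
The highest is 30.5 rad/sec.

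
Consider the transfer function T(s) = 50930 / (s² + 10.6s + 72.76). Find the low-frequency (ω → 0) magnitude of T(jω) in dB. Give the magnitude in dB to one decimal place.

56.9 dB

T(0) = 50930 / 72.76 = 699.97
20 log₁₀(699.97) = 56.90 dB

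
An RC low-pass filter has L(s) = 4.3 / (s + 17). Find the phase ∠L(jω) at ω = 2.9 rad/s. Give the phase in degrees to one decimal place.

∠(j2.9 + 17) = arctan(2.9/17) = 9.68°
∠L(j2.9) = −9.68° = -9.68°

-9.7°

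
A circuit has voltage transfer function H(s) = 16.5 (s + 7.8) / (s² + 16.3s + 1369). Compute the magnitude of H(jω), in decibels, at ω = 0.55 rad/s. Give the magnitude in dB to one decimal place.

-20.5 dB

|j0.55 + 7.8| = √(0.55² + 7.8²) = 7.819
|(j0.55)² + 16.3(j0.55) + 1369| = |1368.7 + j8.965| = 1369
|H(j0.55)| = 16.5 × 7.819 / 1369 = 0.094262
20 log₁₀(0.094262) = -20.51 dB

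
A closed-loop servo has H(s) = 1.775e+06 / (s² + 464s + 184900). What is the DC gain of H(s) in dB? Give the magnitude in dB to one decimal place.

H(0) = 1.775e+06 / 184900 = 9.5998
20 log₁₀(9.5998) = 19.65 dB

19.6 dB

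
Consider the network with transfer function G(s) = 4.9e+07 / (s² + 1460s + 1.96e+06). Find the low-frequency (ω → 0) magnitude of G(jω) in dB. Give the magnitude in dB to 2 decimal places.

27.96 dB

G(0) = 4.9e+07 / 1.96e+06 = 25
20 log₁₀(25) = 27.959 dB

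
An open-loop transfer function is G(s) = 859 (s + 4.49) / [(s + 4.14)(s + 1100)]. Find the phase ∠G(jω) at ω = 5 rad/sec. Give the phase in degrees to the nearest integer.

∠(j5 + 4.49) = arctan(5/4.49) = 48.08°
∠(j5 + 4.14) = arctan(5/4.14) = 50.38°
∠(j5 + 1100) = arctan(5/1100) = 0.26°
∠G(j5) = 48.08° − (50.38° + 0.26°) = -2.56°

-3°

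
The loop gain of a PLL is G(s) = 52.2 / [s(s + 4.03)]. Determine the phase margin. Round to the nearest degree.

31°

Gain crossover: |G(jω)| = 1 at ω ≈ 6.69 rad/s.
∠G(j6.69) = −90° − arctan(6.69/4.03) ≈ -148.92°
PM = 180° + (-148.92°) = 31.08°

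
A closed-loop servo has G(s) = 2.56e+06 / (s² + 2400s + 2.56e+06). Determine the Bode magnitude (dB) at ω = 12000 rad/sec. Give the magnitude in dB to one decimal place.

-35.0 dB

|(j12000)² + 2400(j12000) + 2.56e+06| = |-1.4144e+08 + j2.88e+07| = 1.443e+08
|G(j12000)| = 2.56e+06 / 1.443e+08 = 0.017736
20 log₁₀(0.017736) = -35.02 dB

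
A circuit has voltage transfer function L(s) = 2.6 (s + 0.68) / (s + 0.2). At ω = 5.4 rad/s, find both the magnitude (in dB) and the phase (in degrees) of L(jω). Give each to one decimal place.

|L| = 8.4 dB, ∠L = -5.1°

|j5.4 + 0.68| = √(5.4² + 0.68²) = 5.443
|j5.4 + 0.2| = √(5.4² + 0.2²) = 5.404
|L(j5.4)| = 2.6 × 5.443 / 5.404 = 2.6187
20 log₁₀(2.6187) = 8.36 dB
∠(j5.4 + 0.68) = arctan(5.4/0.68) = 82.82°
∠(j5.4 + 0.2) = arctan(5.4/0.2) = 87.88°
∠L(j5.4) = 82.82° − 87.88° = -5.06°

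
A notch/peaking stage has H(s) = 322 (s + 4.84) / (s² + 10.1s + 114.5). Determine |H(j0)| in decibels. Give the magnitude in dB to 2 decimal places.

22.68 dB

H(0) = 322 × 4.84 / 114.5 = 13.611
20 log₁₀(13.611) = 22.678 dB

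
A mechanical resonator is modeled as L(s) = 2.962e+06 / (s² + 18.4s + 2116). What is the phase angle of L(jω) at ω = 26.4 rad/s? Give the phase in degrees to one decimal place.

-18.9°

∠[(j26.4)² + 18.4(j26.4) + 2116] = ∠[1419 + j485.76] = 18.90°
∠L(j26.4) = −18.90° = -18.90°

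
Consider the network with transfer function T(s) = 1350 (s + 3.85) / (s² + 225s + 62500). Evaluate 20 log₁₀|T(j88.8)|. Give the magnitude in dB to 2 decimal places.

|j88.8 + 3.85| = √(88.8² + 3.85²) = 88.88
|(j88.8)² + 225(j88.8) + 62500| = |54615 + j19980| = 5.815e+04
|T(j88.8)| = 1350 × 88.88 / 5.815e+04 = 2.0633
20 log₁₀(2.0633) = 6.291 dB

6.29 dB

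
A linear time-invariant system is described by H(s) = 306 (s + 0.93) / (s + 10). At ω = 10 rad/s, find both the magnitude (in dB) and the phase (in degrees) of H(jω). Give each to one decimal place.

|j10 + 0.93| = √(10² + 0.93²) = 10.04
|j10 + 10| = √(10² + 10²) = 14.14
|H(j10)| = 306 × 10.04 / 14.14 = 217.31
20 log₁₀(217.31) = 46.74 dB
∠(j10 + 0.93) = arctan(10/0.93) = 84.69°
∠(j10 + 10) = arctan(10/10) = 45.00°
∠H(j10) = 84.69° − 45.00° = 39.69°

|H| = 46.7 dB, ∠H = 39.7°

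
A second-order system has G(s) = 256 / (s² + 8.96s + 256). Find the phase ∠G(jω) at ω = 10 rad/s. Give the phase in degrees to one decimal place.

∠[(j10)² + 8.96(j10) + 256] = ∠[156 + j89.6] = 29.87°
∠G(j10) = −29.87° = -29.87°

-29.9°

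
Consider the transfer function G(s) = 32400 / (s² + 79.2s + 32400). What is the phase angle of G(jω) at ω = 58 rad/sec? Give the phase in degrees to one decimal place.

-9.0°

∠[(j58)² + 79.2(j58) + 32400] = ∠[29036 + j4593.6] = 8.99°
∠G(j58) = −8.99° = -8.99°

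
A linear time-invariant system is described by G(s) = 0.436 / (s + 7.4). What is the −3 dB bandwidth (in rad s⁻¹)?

7.4 rad s⁻¹

For a single-pole low-pass, the −3 dB point is at the pole: ω = 7.4 rad s⁻¹.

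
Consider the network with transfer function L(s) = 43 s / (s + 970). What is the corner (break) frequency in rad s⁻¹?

The single real pole at s = −970 gives a corner at ω = 970 rad s⁻¹.

970 rad s⁻¹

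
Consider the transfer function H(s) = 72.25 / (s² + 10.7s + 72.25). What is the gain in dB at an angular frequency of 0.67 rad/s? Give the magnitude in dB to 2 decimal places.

0.01 dB

|(j0.67)² + 10.7(j0.67) + 72.25| = |71.801 + j7.169| = 72.16
|H(j0.67)| = 72.25 / 72.16 = 1.0013
20 log₁₀(1.0013) = 0.011 dB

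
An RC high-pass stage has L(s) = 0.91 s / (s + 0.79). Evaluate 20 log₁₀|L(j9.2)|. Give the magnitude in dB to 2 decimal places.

-0.85 dB

|j9.2| = 9.2
|j9.2 + 0.79| = √(9.2² + 0.79²) = 9.234
|L(j9.2)| = 0.91 × 9.2 / 9.234 = 0.90666
20 log₁₀(0.90666) = -0.851 dB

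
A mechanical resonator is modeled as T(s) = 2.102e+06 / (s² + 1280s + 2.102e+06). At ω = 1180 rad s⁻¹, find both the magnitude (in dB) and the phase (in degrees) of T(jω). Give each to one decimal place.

|T| = 2.0 dB, ∠T = -64.8°

|(j1180)² + 1280(j1180) + 2.102e+06| = |7.096e+05 + j1.5104e+06| = 1.669e+06
|T(j1180)| = 2.102e+06 / 1.669e+06 = 1.2596
20 log₁₀(1.2596) = 2.00 dB
∠[(j1180)² + 1280(j1180) + 2.102e+06] = ∠[7.096e+05 + j1.5104e+06] = 64.84°
∠T(j1180) = −64.84° = -64.84°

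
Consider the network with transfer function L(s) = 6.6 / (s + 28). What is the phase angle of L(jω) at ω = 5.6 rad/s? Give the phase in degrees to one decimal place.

-11.3 deg

∠(j5.6 + 28) = arctan(5.6/28) = 11.31°
∠L(j5.6) = −11.31° = -11.31°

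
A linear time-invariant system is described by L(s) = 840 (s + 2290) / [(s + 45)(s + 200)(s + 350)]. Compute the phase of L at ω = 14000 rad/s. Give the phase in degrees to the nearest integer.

-187°

∠(j14000 + 2290) = arctan(14000/2290) = 80.71°
∠(j14000 + 45) = arctan(14000/45) = 89.82°
∠(j14000 + 200) = arctan(14000/200) = 89.18°
∠(j14000 + 350) = arctan(14000/350) = 88.57°
∠L(j14000) = 80.71° − (89.82° + 89.18° + 88.57°) = -186.85°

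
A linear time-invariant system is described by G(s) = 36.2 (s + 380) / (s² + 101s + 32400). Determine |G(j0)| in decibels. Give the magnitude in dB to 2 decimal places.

G(0) = 36.2 × 380 / 32400 = 0.42457
20 log₁₀(0.42457) = -7.441 dB

-7.44 dB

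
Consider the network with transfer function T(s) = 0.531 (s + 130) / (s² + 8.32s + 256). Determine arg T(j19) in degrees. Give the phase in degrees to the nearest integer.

-115°

∠(j19 + 130) = arctan(19/130) = 8.32°
∠[(j19)² + 8.32(j19) + 256] = ∠[-105 + j158.08] = 123.59°
∠T(j19) = 8.32° − 123.59° = -115.28°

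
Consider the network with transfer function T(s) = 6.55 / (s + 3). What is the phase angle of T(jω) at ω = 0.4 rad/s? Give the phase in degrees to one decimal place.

-7.6°

∠(j0.4 + 3) = arctan(0.4/3) = 7.59°
∠T(j0.4) = −7.59° = -7.59°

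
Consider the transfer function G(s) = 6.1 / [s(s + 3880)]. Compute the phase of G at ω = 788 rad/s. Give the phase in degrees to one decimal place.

∠(j788 + 3880) = arctan(788/3880) = 11.48°
∠(j788) = 90.00°
∠G(j788) = − (11.48° + 90.00°) = -101.48°

-101.5°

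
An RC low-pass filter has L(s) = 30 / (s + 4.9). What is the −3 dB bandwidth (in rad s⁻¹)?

4.9 rad s⁻¹

For a single-pole low-pass, the −3 dB point is at the pole: ω = 4.9 rad s⁻¹.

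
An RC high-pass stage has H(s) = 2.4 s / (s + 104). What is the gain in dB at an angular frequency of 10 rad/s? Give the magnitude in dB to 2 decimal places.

|j10| = 10
|j10 + 104| = √(10² + 104²) = 104.5
|H(j10)| = 2.4 × 10 / 104.5 = 0.22971
20 log₁₀(0.22971) = -12.776 dB

-12.78 dB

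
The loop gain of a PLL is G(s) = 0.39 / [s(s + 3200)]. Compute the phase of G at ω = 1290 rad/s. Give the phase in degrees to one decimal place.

∠(j1290 + 3200) = arctan(1290/3200) = 21.96°
∠(j1290) = 90.00°
∠G(j1290) = − (21.96° + 90.00°) = -111.96°

-112.0°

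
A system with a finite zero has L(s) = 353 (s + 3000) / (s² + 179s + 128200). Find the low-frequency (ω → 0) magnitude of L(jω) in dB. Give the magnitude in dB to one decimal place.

L(0) = 353 × 3000 / 128200 = 8.2605
20 log₁₀(8.2605) = 18.34 dB

18.3 dB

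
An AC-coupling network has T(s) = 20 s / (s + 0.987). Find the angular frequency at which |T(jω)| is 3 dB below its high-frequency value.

0.987 rad/s

For a single-pole high-pass, the −3 dB point is at the pole: ω = 0.987 rad/s.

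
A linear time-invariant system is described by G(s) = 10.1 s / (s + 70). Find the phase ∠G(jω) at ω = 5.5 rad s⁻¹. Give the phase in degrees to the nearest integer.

∠(j5.5) = 90.00°
∠(j5.5 + 70) = arctan(5.5/70) = 4.49°
∠G(j5.5) = 90.00° − 4.49° = 85.51°

86 deg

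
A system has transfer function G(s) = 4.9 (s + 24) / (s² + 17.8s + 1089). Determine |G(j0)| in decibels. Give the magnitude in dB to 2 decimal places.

G(0) = 4.9 × 24 / 1089 = 0.10799
20 log₁₀(0.10799) = -19.332 dB

-19.33 dB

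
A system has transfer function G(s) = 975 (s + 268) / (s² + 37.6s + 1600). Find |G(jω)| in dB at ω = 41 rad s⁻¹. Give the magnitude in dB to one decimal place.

|j41 + 268| = √(41² + 268²) = 271.1
|(j41)² + 37.6(j41) + 1600| = |-81 + j1541.6| = 1544
|G(j41)| = 975 × 271.1 / 1544 = 171.24
20 log₁₀(171.24) = 44.67 dB

44.7 dB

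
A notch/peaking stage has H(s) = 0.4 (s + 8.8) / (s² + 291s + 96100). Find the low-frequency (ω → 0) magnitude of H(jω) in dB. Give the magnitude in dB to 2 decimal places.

H(0) = 0.4 × 8.8 / 96100 = 3.6629e-05
20 log₁₀(3.6629e-05) = -88.724 dB

-88.72 dB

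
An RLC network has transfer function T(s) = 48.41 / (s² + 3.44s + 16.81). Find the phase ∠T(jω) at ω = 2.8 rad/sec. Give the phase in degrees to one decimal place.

-47.0°

∠[(j2.8)² + 3.44(j2.8) + 16.81] = ∠[8.97 + j9.632] = 47.04°
∠T(j2.8) = −47.04° = -47.04°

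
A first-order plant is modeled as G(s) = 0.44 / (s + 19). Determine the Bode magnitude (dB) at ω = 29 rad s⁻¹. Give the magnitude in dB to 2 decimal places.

-37.93 dB

|j29 + 19| = √(29² + 19²) = 34.67
|G(j29)| = 0.44 / 34.67 = 0.012691
20 log₁₀(0.012691) = -37.930 dB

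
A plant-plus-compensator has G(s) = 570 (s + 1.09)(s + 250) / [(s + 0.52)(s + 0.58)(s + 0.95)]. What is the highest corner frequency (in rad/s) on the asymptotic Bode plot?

Break frequencies occur at each pole and zero magnitude: 0.52 rad/s, 0.58 rad/s, 0.95 rad/s, 1.09 rad/s, 250 rad/s.
The highest is 250 rad/s.

250 rad/s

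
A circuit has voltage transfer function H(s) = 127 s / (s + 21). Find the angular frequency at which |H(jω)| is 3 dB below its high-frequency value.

For a single-pole high-pass, the −3 dB point is at the pole: ω = 21 rad/sec.

21 rad/sec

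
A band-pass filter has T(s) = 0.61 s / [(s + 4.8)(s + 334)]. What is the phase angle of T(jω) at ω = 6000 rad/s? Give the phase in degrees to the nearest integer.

∠(j6000) = 90.00°
∠(j6000 + 4.8) = arctan(6000/4.8) = 89.95°
∠(j6000 + 334) = arctan(6000/334) = 86.81°
∠T(j6000) = 90.00° − (89.95° + 86.81°) = -86.77°

-87°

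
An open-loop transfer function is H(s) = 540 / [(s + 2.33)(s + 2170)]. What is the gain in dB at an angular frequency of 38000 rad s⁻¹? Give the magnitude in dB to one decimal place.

|j38000 + 2.33| = √(38000² + 2.33²) = 3.8e+04
|j38000 + 2170| = √(38000² + 2170²) = 3.806e+04
|H(j38000)| = 540 / (3.8e+04 × 3.806e+04) = 3.7335e-07
20 log₁₀(3.7335e-07) = -128.56 dB

-128.6 dB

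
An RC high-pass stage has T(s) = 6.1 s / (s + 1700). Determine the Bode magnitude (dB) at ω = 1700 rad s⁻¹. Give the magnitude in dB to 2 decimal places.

|j1700| = 1700
|j1700 + 1700| = √(1700² + 1700²) = 2404
|T(j1700)| = 6.1 × 1700 / 2404 = 4.3134
20 log₁₀(4.3134) = 12.696 dB

12.70 dB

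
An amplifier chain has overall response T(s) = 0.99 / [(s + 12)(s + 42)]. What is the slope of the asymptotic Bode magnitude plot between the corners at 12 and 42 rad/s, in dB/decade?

-20 dB/decade

In this band the factors already past their corner are: pole at 12; net slope = -20 dB/decade.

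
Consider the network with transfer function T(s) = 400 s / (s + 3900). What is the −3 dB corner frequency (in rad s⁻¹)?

3900 rad s⁻¹

For a single-pole high-pass, the −3 dB point is at the pole: ω = 3900 rad s⁻¹.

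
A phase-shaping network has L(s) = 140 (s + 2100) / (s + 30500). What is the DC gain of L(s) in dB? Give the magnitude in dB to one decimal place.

19.7 dB

L(0) = 140 × 2100 / 30500 = 9.6393
20 log₁₀(9.6393) = 19.68 dB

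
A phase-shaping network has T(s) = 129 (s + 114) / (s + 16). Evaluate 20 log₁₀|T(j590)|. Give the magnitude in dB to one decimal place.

|j590 + 114| = √(590² + 114²) = 600.9
|j590 + 16| = √(590² + 16²) = 590.2
|T(j590)| = 129 × 600.9 / 590.2 = 131.34
20 log₁₀(131.34) = 42.37 dB

42.4 dB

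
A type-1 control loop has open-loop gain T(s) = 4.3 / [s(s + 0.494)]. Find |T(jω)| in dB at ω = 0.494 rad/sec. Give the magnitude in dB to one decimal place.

|j0.494 + 0.494| = √(0.494² + 0.494²) = 0.6986
|j0.494| = 0.494
|T(j0.494)| = 4.3 / (0.6986 × 0.494) = 12.459
20 log₁₀(12.459) = 21.91 dB

21.9 dB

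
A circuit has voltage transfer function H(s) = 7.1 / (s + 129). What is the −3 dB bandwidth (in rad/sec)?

For a single-pole low-pass, the −3 dB point is at the pole: ω = 129 rad/sec.

129 rad/sec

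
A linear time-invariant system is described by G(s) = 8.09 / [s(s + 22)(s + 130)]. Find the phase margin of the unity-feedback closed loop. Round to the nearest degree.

Gain crossover: |G(jω)| = 1 at ω ≈ 0.00283 rad/s.
∠G(j0.00283) = −90° − arctan(0.00283/22) − arctan(0.00283/130) ≈ -90.01°
PM = 180° + (-90.01°) = 89.99°

90°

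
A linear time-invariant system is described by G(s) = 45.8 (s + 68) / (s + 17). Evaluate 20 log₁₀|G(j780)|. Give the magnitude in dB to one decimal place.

|j780 + 68| = √(780² + 68²) = 783
|j780 + 17| = √(780² + 17²) = 780.2
|G(j780)| = 45.8 × 783 / 780.2 = 45.963
20 log₁₀(45.963) = 33.25 dB

33.2 dB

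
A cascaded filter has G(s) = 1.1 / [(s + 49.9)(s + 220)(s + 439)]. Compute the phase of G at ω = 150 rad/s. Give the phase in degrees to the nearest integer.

∠(j150 + 49.9) = arctan(150/49.9) = 71.60°
∠(j150 + 220) = arctan(150/220) = 34.29°
∠(j150 + 439) = arctan(150/439) = 18.86°
∠G(j150) = − (71.60° + 34.29° + 18.86°) = -124.75°

-125°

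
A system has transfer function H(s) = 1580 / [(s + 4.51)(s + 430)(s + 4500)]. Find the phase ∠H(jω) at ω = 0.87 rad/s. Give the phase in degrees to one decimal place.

∠(j0.87 + 4.51) = arctan(0.87/4.51) = 10.92°
∠(j0.87 + 430) = arctan(0.87/430) = 0.12°
∠(j0.87 + 4500) = arctan(0.87/4500) = 0.01°
∠H(j0.87) = − (10.92° + 0.12° + 0.01°) = -11.05°

-11.0°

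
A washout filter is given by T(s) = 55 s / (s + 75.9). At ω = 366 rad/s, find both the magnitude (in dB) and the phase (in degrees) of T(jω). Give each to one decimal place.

|T| = 34.6 dB, ∠T = 11.7°

|j366| = 366
|j366 + 75.9| = √(366² + 75.9²) = 373.8
|T(j366)| = 55 × 366 / 373.8 = 53.854
20 log₁₀(53.854) = 34.62 dB
∠(j366) = 90.00°
∠(j366 + 75.9) = arctan(366/75.9) = 78.28°
∠T(j366) = 90.00° − 78.28° = 11.72°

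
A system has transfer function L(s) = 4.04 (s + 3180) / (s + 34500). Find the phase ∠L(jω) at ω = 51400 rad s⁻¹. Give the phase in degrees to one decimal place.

∠(j51400 + 3180) = arctan(51400/3180) = 86.46°
∠(j51400 + 34500) = arctan(51400/34500) = 56.13°
∠L(j51400) = 86.46° − 56.13° = 30.33°

30.3°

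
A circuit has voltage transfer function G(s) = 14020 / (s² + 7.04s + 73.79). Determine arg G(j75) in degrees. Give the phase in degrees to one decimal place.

-174.6 deg

∠[(j75)² + 7.04(j75) + 73.79] = ∠[-5551.2 + j528] = 174.57°
∠G(j75) = −174.57° = -174.57°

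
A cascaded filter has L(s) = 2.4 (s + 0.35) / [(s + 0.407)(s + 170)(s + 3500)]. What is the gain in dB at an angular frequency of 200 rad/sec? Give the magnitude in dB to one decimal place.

|j200 + 0.35| = √(200² + 0.35²) = 200
|j200 + 0.407| = √(200² + 0.407²) = 200
|j200 + 170| = √(200² + 170²) = 262.5
|j200 + 3500| = √(200² + 3500²) = 3506
|L(j200)| = 2.4 × 200 / (200 × 262.5 × 3506) = 2.6081e-06
20 log₁₀(2.6081e-06) = -111.67 dB

-111.7 dB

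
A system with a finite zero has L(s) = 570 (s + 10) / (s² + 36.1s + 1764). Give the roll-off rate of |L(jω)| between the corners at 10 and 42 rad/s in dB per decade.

In this band the factors already past their corner are: zero at 10; net slope = 20 dB/decade.

20 dB/decade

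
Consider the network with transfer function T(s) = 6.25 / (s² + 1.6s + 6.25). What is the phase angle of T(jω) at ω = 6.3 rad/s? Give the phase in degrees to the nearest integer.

∠[(j6.3)² + 1.6(j6.3) + 6.25] = ∠[-33.44 + j10.08] = 163.23°
∠T(j6.3) = −163.23° = -163.23°

-163°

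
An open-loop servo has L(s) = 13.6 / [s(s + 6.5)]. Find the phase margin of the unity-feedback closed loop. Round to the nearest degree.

73°

Gain crossover: |L(jω)| = 1 at ω ≈ 2 rad s⁻¹.
∠L(j2) = −90° − arctan(2/6.5) ≈ -107.10°
PM = 180° + (-107.10°) = 72.90°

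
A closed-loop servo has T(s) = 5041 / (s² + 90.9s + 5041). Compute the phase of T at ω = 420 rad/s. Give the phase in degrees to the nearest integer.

-167 deg

∠[(j420)² + 90.9(j420) + 5041] = ∠[-1.7136e+05 + j38178] = 167.44°
∠T(j420) = −167.44° = -167.44°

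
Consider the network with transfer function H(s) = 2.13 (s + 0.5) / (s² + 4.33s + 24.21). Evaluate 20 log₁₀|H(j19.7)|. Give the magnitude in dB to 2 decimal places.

|j19.7 + 0.5| = √(19.7² + 0.5²) = 19.71
|(j19.7)² + 4.33(j19.7) + 24.21| = |-363.88 + j85.301| = 373.7
|H(j19.7)| = 2.13 × 19.71 / 373.7 = 0.11231
20 log₁₀(0.11231) = -18.992 dB

-18.99 dB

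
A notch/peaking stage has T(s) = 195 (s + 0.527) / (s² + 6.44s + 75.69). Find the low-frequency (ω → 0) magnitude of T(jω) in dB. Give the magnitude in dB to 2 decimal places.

T(0) = 195 × 0.527 / 75.69 = 1.3577
20 log₁₀(1.3577) = 2.656 dB

2.66 dB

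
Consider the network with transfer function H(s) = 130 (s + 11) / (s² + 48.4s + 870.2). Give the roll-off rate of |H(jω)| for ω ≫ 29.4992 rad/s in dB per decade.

With 1 zero and 2 poles, the high-frequency asymptotic slope is 20 × (1 − 2) = -20 dB/decade.

-20 dB/decade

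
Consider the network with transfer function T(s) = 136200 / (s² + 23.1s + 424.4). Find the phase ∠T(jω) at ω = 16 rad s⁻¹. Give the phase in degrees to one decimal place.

-65.5°

∠[(j16)² + 23.1(j16) + 424.4] = ∠[168.4 + j369.6] = 65.50°
∠T(j16) = −65.50° = -65.50°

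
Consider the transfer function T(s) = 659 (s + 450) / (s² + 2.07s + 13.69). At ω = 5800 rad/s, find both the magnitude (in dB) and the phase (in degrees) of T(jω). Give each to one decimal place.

|j5800 + 450| = √(5800² + 450²) = 5817
|(j5800)² + 2.07(j5800) + 13.69| = |-3.364e+07 + j12006| = 3.364e+07
|T(j5800)| = 659 × 5817 / 3.364e+07 = 0.11396
20 log₁₀(0.11396) = -18.86 dB
∠(j5800 + 450) = arctan(5800/450) = 85.56°
∠[(j5800)² + 2.07(j5800) + 13.69] = ∠[-3.364e+07 + j12006] = 179.98°
∠T(j5800) = 85.56° − 179.98° = -94.42°

|T| = -18.9 dB, ∠T = -94.4 deg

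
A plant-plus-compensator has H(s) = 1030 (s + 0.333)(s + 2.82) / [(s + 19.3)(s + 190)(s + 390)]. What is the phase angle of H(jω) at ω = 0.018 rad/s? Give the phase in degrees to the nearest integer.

∠(j0.018 + 0.333) = arctan(0.018/0.333) = 3.09°
∠(j0.018 + 2.82) = arctan(0.018/2.82) = 0.37°
∠(j0.018 + 19.3) = arctan(0.018/19.3) = 0.05°
∠(j0.018 + 190) = arctan(0.018/190) = 0.01°
∠(j0.018 + 390) = arctan(0.018/390) = 0.00°
∠H(j0.018) = 3.09° + 0.37° − (0.05° + 0.01° + 0.00°) = 3.40°

3 deg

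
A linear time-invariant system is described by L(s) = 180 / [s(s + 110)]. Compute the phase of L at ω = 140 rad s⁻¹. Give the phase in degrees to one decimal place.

-141.8 deg

∠(j140 + 110) = arctan(140/110) = 51.84°
∠(j140) = 90.00°
∠L(j140) = − (51.84° + 90.00°) = -141.84°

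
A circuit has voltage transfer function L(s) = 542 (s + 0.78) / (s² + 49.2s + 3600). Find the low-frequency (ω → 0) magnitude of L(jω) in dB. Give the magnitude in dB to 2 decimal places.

-18.60 dB

L(0) = 542 × 0.78 / 3600 = 0.11743
20 log₁₀(0.11743) = -18.604 dB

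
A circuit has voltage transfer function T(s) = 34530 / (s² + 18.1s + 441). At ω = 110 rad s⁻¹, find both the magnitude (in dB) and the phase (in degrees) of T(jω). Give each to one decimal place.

|(j110)² + 18.1(j110) + 441| = |-11659 + j1991| = 1.183e+04
|T(j110)| = 34530 / 1.183e+04 = 2.9194
20 log₁₀(2.9194) = 9.31 dB
∠[(j110)² + 18.1(j110) + 441] = ∠[-11659 + j1991] = 170.31°
∠T(j110) = −170.31° = -170.31°

|T| = 9.3 dB, ∠T = -170.3°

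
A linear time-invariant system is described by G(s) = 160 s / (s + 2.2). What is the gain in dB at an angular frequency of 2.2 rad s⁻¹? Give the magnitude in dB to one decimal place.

|j2.2| = 2.2
|j2.2 + 2.2| = √(2.2² + 2.2²) = 3.111
|G(j2.2)| = 160 × 2.2 / 3.111 = 113.14
20 log₁₀(113.14) = 41.07 dB

41.1 dB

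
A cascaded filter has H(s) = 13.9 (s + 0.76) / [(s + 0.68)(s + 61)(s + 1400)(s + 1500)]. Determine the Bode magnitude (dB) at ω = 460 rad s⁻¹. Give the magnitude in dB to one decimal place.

|j460 + 0.76| = √(460² + 0.76²) = 460
|j460 + 0.68| = √(460² + 0.68²) = 460
|j460 + 61| = √(460² + 61²) = 464
|j460 + 1400| = √(460² + 1400²) = 1474
|j460 + 1500| = √(460² + 1500²) = 1569
|H(j460)| = 13.9 × 460 / (460 × 464 × 1474 × 1569) = 1.2956e-08
20 log₁₀(1.2956e-08) = -157.75 dB

-157.8 dB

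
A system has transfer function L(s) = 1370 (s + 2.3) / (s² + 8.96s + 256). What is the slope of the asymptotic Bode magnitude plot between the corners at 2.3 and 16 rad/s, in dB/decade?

In this band the factors already past their corner are: zero at 2.3; net slope = 20 dB/decade.

20 dB/decade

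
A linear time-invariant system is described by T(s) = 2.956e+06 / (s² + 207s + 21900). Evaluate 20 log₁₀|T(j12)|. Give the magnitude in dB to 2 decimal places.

|(j12)² + 207(j12) + 21900| = |21756 + j2484| = 2.19e+04
|T(j12)| = 2.956e+06 / 2.19e+04 = 134.99
20 log₁₀(134.99) = 42.606 dB

42.61 dB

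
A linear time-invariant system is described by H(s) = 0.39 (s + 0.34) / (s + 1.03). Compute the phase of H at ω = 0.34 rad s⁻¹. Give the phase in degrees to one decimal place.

26.7°

∠(j0.34 + 0.34) = arctan(0.34/0.34) = 45.00°
∠(j0.34 + 1.03) = arctan(0.34/1.03) = 18.27°
∠H(j0.34) = 45.00° − 18.27° = 26.73°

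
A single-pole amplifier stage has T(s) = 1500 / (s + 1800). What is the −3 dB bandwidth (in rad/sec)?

For a single-pole low-pass, the −3 dB point is at the pole: ω = 1800 rad/sec.

1800 rad/sec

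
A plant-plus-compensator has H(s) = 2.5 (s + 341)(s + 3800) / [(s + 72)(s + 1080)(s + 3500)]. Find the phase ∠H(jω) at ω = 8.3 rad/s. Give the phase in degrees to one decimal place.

-5.6°

∠(j8.3 + 341) = arctan(8.3/341) = 1.39°
∠(j8.3 + 3800) = arctan(8.3/3800) = 0.13°
∠(j8.3 + 72) = arctan(8.3/72) = 6.58°
∠(j8.3 + 1080) = arctan(8.3/1080) = 0.44°
∠(j8.3 + 3500) = arctan(8.3/3500) = 0.14°
∠H(j8.3) = 1.39° + 0.13° − (6.58° + 0.44° + 0.14°) = -5.63°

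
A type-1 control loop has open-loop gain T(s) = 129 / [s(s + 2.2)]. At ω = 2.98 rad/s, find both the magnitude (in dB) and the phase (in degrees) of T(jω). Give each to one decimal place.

|T| = 21.4 dB, ∠T = -143.6°

|j2.98 + 2.2| = √(2.98² + 2.2²) = 3.704
|j2.98| = 2.98
|T(j2.98)| = 129 / (3.704 × 2.98) = 11.687
20 log₁₀(11.687) = 21.35 dB
∠(j2.98 + 2.2) = arctan(2.98/2.2) = 53.56°
∠(j2.98) = 90.00°
∠T(j2.98) = − (53.56° + 90.00°) = -143.56°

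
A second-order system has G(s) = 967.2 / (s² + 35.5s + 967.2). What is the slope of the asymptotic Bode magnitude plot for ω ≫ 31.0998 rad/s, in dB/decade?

With 0 zeros and 2 poles, the high-frequency asymptotic slope is 20 × (0 − 2) = -40 dB/decade.

-40 dB/decade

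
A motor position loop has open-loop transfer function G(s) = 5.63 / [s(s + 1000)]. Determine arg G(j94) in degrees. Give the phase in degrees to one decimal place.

∠(j94 + 1000) = arctan(94/1000) = 5.37°
∠(j94) = 90.00°
∠G(j94) = − (5.37° + 90.00°) = -95.37°

-95.4°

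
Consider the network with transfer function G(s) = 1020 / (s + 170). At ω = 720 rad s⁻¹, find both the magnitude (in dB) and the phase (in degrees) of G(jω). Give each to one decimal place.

|G| = 2.8 dB, ∠G = -76.7°

|j720 + 170| = √(720² + 170²) = 739.8
|G(j720)| = 1020 / 739.8 = 1.3788
20 log₁₀(1.3788) = 2.79 dB
∠(j720 + 170) = arctan(720/170) = 76.72°
∠G(j720) = −76.72° = -76.72°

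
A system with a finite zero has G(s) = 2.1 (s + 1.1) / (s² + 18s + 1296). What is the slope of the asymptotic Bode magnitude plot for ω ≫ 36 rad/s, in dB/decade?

-20 dB/decade

With 1 zero and 2 poles, the high-frequency asymptotic slope is 20 × (1 − 2) = -20 dB/decade.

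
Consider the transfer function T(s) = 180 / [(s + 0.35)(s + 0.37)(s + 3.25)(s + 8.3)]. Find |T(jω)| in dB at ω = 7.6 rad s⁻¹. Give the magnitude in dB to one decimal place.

|j7.6 + 0.35| = √(7.6² + 0.35²) = 7.608
|j7.6 + 0.37| = √(7.6² + 0.37²) = 7.609
|j7.6 + 3.25| = √(7.6² + 3.25²) = 8.266
|j7.6 + 8.3| = √(7.6² + 8.3²) = 11.25
|T(j7.6)| = 180 / (7.608 × 7.609 × 8.266 × 11.25) = 0.033426
20 log₁₀(0.033426) = -29.52 dB

-29.5 dB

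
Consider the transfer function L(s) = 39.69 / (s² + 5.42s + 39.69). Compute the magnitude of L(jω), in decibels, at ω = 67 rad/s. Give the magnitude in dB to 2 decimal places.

|(j67)² + 5.42(j67) + 39.69| = |-4449.3 + j363.14| = 4464
|L(j67)| = 39.69 / 4464 = 0.0088909
20 log₁₀(0.0088909) = -41.021 dB

-41.02 dB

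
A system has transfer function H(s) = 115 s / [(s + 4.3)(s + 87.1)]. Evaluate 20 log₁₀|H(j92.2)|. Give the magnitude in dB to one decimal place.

|j92.2| = 92.2
|j92.2 + 4.3| = √(92.2² + 4.3²) = 92.3
|j92.2 + 87.1| = √(92.2² + 87.1²) = 126.8
|H(j92.2)| = 115 × 92.2 / (92.3 × 126.8) = 0.9057
20 log₁₀(0.9057) = -0.86 dB

-0.9 dB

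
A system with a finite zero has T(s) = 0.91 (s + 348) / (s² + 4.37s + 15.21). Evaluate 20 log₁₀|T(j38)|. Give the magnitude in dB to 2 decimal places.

|j38 + 348| = √(38² + 348²) = 350.1
|(j38)² + 4.37(j38) + 15.21| = |-1428.8 + j166.06| = 1438
|T(j38)| = 0.91 × 350.1 / 1438 = 0.22147
20 log₁₀(0.22147) = -13.094 dB

-13.09 dB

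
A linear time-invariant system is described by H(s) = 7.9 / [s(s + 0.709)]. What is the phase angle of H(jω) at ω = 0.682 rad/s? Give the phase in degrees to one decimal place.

-133.9 deg

∠(j0.682 + 0.709) = arctan(0.682/0.709) = 43.89°
∠(j0.682) = 90.00°
∠H(j0.682) = − (43.89° + 90.00°) = -133.89°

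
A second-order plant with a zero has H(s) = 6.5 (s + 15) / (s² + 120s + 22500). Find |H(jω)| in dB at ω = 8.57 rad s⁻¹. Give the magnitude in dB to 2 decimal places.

|j8.57 + 15| = √(8.57² + 15²) = 17.28
|(j8.57)² + 120(j8.57) + 22500| = |22427 + j1028.4| = 2.245e+04
|H(j8.57)| = 6.5 × 17.28 / 2.245e+04 = 0.0050018
20 log₁₀(0.0050018) = -46.017 dB

-46.02 dB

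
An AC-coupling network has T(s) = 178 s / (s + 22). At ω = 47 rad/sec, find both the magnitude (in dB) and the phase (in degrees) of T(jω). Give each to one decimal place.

|T| = 44.1 dB, ∠T = 25.1°

|j47| = 47
|j47 + 22| = √(47² + 22²) = 51.89
|T(j47)| = 178 × 47 / 51.89 = 161.21
20 log₁₀(161.21) = 44.15 dB
∠(j47) = 90.00°
∠(j47 + 22) = arctan(47/22) = 64.92°
∠T(j47) = 90.00° − 64.92° = 25.08°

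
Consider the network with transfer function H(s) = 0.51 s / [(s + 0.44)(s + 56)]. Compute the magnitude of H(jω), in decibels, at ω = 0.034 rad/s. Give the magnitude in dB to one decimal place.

-63.1 dB

|j0.034| = 0.034
|j0.034 + 0.44| = √(0.034² + 0.44²) = 0.4413
|j0.034 + 56| = √(0.034² + 56²) = 56
|H(j0.034)| = 0.51 × 0.034 / (0.4413 × 56) = 0.00070164
20 log₁₀(0.00070164) = -63.08 dB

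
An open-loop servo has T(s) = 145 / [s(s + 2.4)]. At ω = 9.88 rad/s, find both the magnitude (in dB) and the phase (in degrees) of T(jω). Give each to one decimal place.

|T| = 3.2 dB, ∠T = -166.3 deg

|j9.88 + 2.4| = √(9.88² + 2.4²) = 10.17
|j9.88| = 9.88
|T(j9.88)| = 145 / (10.17 × 9.88) = 1.4435
20 log₁₀(1.4435) = 3.19 dB
∠(j9.88 + 2.4) = arctan(9.88/2.4) = 76.35°
∠(j9.88) = 90.00°
∠T(j9.88) = − (76.35° + 90.00°) = -166.35°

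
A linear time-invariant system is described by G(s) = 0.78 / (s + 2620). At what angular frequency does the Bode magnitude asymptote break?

The single real pole at s = −2620 gives a corner at ω = 2620 rad/s.

2620 rad/s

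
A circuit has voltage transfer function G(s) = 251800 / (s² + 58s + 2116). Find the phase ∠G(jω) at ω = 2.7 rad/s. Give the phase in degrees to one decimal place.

∠[(j2.7)² + 58(j2.7) + 2116] = ∠[2108.7 + j156.6] = 4.25°
∠G(j2.7) = −4.25° = -4.25°

-4.2°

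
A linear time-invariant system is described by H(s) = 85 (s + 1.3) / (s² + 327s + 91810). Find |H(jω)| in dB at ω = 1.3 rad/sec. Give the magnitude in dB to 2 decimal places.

-55.38 dB

|j1.3 + 1.3| = √(1.3² + 1.3²) = 1.838
|(j1.3)² + 327(j1.3) + 91810| = |91808 + j425.1| = 9.181e+04
|H(j1.3)| = 85 × 1.838 / 9.181e+04 = 0.0017021
20 log₁₀(0.0017021) = -55.380 dB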